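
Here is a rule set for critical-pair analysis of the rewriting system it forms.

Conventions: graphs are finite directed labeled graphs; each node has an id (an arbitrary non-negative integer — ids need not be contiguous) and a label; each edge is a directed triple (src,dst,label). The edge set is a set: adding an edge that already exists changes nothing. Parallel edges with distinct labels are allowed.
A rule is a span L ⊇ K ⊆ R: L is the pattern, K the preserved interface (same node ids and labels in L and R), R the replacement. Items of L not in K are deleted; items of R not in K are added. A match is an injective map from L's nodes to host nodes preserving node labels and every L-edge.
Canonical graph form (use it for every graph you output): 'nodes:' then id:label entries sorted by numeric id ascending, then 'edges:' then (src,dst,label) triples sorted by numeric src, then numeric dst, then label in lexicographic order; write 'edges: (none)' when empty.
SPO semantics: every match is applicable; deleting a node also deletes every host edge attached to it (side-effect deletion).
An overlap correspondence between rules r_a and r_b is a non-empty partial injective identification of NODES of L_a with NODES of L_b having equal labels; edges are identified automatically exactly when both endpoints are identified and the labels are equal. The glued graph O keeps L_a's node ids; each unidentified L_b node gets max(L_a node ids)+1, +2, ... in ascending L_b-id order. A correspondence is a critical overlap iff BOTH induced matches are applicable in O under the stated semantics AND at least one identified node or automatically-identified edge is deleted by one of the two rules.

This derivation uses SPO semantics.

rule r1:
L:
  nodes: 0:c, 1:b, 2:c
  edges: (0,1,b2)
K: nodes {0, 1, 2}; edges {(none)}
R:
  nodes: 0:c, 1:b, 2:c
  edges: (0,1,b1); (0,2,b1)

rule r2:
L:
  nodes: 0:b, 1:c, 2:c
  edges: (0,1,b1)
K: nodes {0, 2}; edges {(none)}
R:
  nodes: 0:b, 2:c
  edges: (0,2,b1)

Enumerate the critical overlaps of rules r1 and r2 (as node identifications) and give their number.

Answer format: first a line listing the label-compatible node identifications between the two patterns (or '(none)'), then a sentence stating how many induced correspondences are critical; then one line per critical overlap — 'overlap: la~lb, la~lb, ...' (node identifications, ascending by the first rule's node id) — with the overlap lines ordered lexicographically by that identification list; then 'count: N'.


label-compatible node identifications between L(r1) and L(r2): 0~1, 0~2, 1~0, 2~1, 2~2
8 of the induced correspondences are critical overlaps of r1 and r2.
overlap: 0~1
overlap: 0~1, 1~0
overlap: 0~1, 1~0, 2~2
overlap: 0~1, 2~2
overlap: 0~2, 1~0, 2~1
overlap: 0~2, 2~1
overlap: 1~0, 2~1
overlap: 2~1
count: 8


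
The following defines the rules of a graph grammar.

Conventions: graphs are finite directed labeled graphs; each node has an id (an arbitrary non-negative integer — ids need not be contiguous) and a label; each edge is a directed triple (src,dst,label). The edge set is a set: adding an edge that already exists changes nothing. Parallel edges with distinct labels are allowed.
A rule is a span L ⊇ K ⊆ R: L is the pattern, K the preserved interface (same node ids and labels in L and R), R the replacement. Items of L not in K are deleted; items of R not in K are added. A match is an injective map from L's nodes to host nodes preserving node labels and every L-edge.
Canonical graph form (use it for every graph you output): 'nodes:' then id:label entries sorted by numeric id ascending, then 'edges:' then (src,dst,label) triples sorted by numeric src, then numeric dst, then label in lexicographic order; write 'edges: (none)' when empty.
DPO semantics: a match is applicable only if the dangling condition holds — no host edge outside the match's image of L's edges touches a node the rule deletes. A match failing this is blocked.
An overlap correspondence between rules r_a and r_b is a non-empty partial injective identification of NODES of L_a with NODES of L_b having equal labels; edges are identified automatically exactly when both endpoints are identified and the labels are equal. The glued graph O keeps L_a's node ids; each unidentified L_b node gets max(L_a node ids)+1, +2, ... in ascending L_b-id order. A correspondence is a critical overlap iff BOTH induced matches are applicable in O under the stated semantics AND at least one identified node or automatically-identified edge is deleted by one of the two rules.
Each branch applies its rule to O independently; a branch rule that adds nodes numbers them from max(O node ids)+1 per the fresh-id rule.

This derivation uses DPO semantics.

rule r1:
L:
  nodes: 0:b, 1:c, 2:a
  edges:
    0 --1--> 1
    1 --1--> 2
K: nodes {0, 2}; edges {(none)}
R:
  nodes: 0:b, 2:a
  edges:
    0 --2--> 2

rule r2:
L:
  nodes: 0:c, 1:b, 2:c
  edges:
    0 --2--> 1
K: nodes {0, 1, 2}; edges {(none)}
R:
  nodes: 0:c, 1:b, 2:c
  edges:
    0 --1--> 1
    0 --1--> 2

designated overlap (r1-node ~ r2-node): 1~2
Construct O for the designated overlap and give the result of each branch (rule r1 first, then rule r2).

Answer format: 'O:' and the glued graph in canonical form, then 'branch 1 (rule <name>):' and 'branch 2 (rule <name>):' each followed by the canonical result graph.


O:
nodes: 0:b, 1:c, 2:a, 3:c, 4:b
edges: (0,1,1); (1,2,1); (3,4,2)
branch 1 (rule r1):
nodes: 0:b, 2:a, 3:c, 4:b
edges: (0,2,2); (3,4,2)
branch 2 (rule r2):
nodes: 0:b, 1:c, 2:a, 3:c, 4:b
edges: (0,1,1); (1,2,1); (3,1,1); (3,4,1)


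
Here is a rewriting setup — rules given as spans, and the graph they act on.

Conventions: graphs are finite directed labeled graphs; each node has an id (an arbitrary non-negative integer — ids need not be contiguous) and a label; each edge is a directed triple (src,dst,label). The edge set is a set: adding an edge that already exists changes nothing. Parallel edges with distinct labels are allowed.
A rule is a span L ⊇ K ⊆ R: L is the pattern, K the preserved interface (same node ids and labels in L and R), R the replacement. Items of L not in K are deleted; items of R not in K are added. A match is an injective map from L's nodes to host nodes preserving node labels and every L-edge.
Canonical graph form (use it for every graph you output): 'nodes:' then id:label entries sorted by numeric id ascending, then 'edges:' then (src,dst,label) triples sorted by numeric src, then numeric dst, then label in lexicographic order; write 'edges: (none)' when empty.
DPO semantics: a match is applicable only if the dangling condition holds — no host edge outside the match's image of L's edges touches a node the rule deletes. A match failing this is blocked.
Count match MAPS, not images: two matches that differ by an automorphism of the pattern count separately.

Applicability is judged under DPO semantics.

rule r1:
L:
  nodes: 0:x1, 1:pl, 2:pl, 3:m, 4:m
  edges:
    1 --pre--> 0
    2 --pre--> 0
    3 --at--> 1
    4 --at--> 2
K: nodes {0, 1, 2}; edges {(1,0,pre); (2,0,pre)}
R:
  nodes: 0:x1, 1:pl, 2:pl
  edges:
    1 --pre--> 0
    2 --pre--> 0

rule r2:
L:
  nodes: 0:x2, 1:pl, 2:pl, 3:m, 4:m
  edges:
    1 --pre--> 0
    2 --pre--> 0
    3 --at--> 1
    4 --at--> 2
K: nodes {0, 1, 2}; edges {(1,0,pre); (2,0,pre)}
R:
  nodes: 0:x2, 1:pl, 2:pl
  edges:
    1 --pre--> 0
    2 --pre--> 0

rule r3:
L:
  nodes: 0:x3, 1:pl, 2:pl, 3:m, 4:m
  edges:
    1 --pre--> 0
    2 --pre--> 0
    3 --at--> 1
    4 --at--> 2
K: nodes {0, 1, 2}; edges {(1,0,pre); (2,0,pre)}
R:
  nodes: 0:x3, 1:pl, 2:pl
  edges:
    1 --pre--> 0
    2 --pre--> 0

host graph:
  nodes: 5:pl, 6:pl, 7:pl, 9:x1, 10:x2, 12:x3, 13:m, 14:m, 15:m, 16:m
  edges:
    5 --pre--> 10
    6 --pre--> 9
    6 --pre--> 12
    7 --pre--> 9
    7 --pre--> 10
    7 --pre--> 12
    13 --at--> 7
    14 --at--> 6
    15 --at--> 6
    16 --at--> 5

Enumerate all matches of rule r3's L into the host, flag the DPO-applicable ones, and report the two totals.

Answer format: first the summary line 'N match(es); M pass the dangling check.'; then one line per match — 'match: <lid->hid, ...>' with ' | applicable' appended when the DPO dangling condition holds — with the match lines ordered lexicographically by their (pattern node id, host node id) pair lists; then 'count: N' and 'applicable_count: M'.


4 match(es); 4 pass the dangling check.
match: 0->12, 1->6, 2->7, 3->14, 4->13 | applicable
match: 0->12, 1->6, 2->7, 3->15, 4->13 | applicable
match: 0->12, 1->7, 2->6, 3->13, 4->14 | applicable
match: 0->12, 1->7, 2->6, 3->13, 4->15 | applicable
count: 4
applicable_count: 4


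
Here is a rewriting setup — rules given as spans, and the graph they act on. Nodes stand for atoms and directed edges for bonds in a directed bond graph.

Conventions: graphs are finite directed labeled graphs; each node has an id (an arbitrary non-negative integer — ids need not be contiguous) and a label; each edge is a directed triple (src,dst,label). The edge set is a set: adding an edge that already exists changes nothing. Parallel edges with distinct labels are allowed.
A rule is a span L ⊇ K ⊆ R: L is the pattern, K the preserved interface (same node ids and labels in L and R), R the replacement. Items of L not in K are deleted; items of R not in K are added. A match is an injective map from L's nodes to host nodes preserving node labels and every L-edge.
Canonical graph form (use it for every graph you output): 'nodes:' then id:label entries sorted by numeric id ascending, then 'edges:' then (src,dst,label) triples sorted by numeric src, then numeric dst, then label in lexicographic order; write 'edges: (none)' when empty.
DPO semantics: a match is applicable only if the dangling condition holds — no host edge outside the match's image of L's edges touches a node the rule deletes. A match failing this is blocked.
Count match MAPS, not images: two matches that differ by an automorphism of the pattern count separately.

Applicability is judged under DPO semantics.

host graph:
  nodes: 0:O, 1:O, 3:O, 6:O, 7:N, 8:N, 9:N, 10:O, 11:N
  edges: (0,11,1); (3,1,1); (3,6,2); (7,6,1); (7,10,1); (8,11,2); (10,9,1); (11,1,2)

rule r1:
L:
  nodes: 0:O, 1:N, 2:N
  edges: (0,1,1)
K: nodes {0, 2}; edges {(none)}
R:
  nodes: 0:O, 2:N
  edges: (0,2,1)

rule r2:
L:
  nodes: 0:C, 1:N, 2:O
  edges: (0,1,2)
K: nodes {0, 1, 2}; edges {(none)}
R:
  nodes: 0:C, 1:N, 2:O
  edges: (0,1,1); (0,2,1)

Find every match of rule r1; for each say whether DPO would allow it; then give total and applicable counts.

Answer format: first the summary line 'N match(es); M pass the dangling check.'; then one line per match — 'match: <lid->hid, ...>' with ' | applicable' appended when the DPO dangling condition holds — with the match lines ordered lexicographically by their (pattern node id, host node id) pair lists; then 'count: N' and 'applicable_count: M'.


6 match(es); 3 pass the dangling check.
match: 0->0, 1->11, 2->7
match: 0->0, 1->11, 2->8
match: 0->0, 1->11, 2->9
match: 0->10, 1->9, 2->7 | applicable
match: 0->10, 1->9, 2->8 | applicable
match: 0->10, 1->9, 2->11 | applicable
count: 6
applicable_count: 3


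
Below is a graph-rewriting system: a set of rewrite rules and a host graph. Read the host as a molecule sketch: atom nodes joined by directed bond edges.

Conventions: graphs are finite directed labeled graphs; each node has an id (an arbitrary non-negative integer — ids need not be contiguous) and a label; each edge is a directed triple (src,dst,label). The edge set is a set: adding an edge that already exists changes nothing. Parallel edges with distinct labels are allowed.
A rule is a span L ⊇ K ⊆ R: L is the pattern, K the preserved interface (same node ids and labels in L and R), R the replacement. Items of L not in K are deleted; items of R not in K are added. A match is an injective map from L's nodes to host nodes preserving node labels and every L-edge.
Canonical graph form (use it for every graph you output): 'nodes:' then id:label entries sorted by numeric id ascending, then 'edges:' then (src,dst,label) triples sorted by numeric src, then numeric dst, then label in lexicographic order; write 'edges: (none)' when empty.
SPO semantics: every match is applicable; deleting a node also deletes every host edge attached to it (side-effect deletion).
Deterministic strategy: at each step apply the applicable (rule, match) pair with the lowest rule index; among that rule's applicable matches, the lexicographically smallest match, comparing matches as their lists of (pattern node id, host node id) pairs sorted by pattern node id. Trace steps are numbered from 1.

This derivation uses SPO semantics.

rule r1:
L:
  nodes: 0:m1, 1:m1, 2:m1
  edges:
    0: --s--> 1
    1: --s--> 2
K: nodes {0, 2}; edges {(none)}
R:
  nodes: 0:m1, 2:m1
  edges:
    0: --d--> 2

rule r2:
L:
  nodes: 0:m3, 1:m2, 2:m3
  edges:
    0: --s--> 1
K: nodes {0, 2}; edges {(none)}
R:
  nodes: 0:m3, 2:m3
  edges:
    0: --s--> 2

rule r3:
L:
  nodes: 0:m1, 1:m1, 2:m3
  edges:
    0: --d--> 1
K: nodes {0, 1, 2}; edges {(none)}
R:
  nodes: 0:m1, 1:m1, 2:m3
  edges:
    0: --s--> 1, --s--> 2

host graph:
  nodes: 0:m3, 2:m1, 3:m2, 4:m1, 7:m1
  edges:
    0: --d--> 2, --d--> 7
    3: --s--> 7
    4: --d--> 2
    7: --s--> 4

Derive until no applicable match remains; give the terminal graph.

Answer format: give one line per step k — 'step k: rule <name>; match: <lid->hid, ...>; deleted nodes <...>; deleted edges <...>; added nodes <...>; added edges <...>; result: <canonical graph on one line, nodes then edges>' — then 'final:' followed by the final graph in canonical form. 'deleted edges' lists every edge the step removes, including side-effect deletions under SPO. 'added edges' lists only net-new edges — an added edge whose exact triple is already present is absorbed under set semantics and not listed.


step 1: rule r3; match: 0->4, 1->2, 2->0; deleted nodes (none); deleted edges (4,2,d); added nodes (none); added edges (4,0,s); (4,2,s); result: nodes: 0:m3, 2:m1, 3:m2, 4:m1, 7:m1 edges: (0,2,d); (0,7,d); (3,7,s); (4,0,s); (4,2,s); (7,4,s)
step 2: rule r1; match: 0->7, 1->4, 2->2; deleted nodes 4; deleted edges (4,0,s); (4,2,s); (7,4,s); added nodes (none); added edges (7,2,d); result: nodes: 0:m3, 2:m1, 3:m2, 7:m1 edges: (0,2,d); (0,7,d); (3,7,s); (7,2,d)
step 3: rule r3; match: 0->7, 1->2, 2->0; deleted nodes (none); deleted edges (7,2,d); added nodes (none); added edges (7,0,s); (7,2,s); result: nodes: 0:m3, 2:m1, 3:m2, 7:m1 edges: (0,2,d); (0,7,d); (3,7,s); (7,0,s); (7,2,s)
final:
nodes: 0:m3, 2:m1, 3:m2, 7:m1
edges: (0,2,d); (0,7,d); (3,7,s); (7,0,s); (7,2,s)


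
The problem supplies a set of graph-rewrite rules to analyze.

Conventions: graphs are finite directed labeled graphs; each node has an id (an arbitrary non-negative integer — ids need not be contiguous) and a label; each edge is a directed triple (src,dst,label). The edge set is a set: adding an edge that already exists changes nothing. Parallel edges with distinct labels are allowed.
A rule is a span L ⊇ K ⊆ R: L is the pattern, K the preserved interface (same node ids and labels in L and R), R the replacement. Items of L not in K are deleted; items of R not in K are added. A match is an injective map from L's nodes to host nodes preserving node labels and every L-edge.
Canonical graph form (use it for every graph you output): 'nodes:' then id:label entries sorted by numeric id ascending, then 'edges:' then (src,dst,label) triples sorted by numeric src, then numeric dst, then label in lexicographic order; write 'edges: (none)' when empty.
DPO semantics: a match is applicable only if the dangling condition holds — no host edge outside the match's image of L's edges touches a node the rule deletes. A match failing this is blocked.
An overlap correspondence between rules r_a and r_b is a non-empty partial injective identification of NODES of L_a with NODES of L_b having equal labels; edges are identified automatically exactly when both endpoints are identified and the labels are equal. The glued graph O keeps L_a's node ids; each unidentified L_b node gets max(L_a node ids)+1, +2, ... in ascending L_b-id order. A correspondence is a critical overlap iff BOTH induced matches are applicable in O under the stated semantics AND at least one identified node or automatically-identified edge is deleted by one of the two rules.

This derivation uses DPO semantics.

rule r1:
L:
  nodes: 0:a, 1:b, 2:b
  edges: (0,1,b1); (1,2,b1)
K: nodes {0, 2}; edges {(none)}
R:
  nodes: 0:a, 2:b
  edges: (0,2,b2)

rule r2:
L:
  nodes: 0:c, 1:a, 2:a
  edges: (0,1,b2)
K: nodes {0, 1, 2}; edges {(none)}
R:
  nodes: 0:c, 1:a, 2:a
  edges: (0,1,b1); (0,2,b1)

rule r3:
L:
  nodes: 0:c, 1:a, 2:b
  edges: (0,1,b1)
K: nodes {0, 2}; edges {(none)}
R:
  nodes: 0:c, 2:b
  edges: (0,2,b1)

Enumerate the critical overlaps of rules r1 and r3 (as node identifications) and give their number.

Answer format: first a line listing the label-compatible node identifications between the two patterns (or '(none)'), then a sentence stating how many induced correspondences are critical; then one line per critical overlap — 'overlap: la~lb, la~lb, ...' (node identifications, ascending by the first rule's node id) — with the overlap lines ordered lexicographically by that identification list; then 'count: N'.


label-compatible node identifications between L(r1) and L(r3): 0~1, 1~2, 2~2
1 of the induced correspondences is a critical overlap of r1 and r3.
overlap: 1~2
count: 1


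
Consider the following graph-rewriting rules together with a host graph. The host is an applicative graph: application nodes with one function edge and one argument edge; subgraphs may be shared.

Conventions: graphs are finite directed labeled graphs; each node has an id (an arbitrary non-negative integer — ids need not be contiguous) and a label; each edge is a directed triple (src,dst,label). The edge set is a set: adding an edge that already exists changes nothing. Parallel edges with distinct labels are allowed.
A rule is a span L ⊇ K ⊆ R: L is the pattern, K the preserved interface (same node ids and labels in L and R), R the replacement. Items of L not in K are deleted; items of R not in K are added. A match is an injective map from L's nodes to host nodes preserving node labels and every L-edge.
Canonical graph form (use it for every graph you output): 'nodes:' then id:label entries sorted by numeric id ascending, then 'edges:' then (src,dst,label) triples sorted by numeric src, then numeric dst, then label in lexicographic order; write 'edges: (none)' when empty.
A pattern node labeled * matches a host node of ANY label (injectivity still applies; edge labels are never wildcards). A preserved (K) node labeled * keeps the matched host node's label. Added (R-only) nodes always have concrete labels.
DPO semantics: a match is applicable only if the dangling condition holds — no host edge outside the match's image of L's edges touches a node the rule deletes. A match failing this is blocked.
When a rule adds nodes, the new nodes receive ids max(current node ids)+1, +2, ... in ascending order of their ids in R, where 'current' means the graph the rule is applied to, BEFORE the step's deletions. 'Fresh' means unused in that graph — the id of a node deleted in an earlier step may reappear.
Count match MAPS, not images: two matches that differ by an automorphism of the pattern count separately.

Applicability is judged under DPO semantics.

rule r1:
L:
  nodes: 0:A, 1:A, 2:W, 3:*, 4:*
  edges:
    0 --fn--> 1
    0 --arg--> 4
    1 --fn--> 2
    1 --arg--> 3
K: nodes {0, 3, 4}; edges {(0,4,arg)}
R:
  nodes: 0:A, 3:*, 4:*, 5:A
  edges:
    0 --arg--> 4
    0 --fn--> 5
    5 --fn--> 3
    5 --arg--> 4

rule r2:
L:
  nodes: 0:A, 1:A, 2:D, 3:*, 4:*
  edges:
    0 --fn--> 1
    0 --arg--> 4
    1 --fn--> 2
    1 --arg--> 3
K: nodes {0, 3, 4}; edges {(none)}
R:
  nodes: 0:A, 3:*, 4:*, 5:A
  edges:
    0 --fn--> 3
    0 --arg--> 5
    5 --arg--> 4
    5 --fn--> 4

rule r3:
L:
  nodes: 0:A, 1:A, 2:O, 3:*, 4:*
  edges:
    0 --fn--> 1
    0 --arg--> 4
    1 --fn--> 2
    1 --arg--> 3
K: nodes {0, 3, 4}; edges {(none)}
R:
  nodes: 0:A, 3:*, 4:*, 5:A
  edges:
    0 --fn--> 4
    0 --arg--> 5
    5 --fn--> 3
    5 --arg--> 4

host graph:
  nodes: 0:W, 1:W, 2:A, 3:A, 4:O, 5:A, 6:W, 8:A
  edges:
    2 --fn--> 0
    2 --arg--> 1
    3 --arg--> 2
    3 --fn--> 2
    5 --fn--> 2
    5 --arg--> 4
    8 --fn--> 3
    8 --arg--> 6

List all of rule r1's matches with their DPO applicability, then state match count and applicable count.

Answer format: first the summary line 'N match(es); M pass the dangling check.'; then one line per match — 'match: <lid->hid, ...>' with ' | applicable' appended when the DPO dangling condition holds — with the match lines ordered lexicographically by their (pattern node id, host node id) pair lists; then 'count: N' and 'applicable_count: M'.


1 match(es); 0 pass the dangling check.
match: 0->5, 1->2, 2->0, 3->1, 4->4
count: 1
applicable_count: 0


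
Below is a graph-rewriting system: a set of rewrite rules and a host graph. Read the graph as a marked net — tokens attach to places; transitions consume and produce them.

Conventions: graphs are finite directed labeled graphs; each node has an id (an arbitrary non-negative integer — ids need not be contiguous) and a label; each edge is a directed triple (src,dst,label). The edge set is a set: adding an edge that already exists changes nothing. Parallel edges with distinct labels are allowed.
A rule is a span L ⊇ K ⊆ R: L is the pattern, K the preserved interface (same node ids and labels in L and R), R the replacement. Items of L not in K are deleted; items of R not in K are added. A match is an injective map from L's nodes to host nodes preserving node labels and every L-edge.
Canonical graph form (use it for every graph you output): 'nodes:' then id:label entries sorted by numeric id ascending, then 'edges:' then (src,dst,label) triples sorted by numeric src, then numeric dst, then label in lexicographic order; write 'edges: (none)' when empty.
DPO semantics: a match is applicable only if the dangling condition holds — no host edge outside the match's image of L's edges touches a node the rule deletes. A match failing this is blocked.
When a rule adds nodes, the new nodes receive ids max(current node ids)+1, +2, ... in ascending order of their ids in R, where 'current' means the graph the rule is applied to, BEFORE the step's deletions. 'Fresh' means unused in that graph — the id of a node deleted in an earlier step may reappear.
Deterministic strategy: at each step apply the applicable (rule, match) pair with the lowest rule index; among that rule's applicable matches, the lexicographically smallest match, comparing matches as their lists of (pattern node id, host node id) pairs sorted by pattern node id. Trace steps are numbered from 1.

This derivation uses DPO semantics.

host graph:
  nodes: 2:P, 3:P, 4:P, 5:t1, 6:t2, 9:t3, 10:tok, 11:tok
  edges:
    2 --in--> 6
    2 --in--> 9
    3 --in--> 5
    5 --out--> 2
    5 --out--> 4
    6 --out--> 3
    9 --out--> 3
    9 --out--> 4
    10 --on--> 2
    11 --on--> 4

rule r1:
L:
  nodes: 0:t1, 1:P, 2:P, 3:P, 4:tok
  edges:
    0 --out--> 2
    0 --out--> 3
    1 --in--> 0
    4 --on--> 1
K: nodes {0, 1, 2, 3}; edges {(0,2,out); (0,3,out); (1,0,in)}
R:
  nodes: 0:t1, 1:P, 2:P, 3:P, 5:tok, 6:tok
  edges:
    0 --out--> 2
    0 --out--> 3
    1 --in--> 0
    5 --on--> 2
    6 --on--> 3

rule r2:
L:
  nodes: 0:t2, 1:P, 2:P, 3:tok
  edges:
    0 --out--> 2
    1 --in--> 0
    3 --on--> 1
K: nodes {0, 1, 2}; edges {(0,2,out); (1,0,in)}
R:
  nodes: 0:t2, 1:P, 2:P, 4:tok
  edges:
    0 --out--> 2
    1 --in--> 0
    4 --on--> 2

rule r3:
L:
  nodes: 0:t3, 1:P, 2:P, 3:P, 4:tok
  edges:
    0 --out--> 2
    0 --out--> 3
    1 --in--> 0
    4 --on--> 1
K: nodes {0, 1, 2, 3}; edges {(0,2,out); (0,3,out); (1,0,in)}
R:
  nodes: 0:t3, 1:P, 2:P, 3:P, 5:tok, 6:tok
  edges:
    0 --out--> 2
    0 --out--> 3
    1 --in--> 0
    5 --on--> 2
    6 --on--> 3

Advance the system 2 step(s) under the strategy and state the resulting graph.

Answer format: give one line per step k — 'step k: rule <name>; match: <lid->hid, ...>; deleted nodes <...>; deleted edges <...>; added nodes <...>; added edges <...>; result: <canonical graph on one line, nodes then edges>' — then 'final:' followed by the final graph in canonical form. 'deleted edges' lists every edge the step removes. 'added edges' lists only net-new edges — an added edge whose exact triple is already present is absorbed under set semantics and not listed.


step 1: rule r2; match: 0->6, 1->2, 2->3, 3->10; deleted nodes 10; deleted edges (10,2,on); added nodes 12; added edges (12,3,on); result: nodes: 2:P, 3:P, 4:P, 5:t1, 6:t2, 9:t3, 11:tok, 12:tok edges: (2,6,in); (2,9,in); (3,5,in); (5,2,out); (5,4,out); (6,3,out); (9,3,out); (9,4,out); (11,4,on); (12,3,on)
step 2: rule r1; match: 0->5, 1->3, 2->2, 3->4, 4->12; deleted nodes 12; deleted edges (12,3,on); added nodes 13, 14; added edges (13,2,on); (14,4,on); result: nodes: 2:P, 3:P, 4:P, 5:t1, 6:t2, 9:t3, 11:tok, 13:tok, 14:tok edges: (2,6,in); (2,9,in); (3,5,in); (5,2,out); (5,4,out); (6,3,out); (9,3,out); (9,4,out); (11,4,on); (13,2,on); (14,4,on)
final:
nodes: 2:P, 3:P, 4:P, 5:t1, 6:t2, 9:t3, 11:tok, 13:tok, 14:tok
edges: (2,6,in); (2,9,in); (3,5,in); (5,2,out); (5,4,out); (6,3,out); (9,3,out); (9,4,out); (11,4,on); (13,2,on); (14,4,on)


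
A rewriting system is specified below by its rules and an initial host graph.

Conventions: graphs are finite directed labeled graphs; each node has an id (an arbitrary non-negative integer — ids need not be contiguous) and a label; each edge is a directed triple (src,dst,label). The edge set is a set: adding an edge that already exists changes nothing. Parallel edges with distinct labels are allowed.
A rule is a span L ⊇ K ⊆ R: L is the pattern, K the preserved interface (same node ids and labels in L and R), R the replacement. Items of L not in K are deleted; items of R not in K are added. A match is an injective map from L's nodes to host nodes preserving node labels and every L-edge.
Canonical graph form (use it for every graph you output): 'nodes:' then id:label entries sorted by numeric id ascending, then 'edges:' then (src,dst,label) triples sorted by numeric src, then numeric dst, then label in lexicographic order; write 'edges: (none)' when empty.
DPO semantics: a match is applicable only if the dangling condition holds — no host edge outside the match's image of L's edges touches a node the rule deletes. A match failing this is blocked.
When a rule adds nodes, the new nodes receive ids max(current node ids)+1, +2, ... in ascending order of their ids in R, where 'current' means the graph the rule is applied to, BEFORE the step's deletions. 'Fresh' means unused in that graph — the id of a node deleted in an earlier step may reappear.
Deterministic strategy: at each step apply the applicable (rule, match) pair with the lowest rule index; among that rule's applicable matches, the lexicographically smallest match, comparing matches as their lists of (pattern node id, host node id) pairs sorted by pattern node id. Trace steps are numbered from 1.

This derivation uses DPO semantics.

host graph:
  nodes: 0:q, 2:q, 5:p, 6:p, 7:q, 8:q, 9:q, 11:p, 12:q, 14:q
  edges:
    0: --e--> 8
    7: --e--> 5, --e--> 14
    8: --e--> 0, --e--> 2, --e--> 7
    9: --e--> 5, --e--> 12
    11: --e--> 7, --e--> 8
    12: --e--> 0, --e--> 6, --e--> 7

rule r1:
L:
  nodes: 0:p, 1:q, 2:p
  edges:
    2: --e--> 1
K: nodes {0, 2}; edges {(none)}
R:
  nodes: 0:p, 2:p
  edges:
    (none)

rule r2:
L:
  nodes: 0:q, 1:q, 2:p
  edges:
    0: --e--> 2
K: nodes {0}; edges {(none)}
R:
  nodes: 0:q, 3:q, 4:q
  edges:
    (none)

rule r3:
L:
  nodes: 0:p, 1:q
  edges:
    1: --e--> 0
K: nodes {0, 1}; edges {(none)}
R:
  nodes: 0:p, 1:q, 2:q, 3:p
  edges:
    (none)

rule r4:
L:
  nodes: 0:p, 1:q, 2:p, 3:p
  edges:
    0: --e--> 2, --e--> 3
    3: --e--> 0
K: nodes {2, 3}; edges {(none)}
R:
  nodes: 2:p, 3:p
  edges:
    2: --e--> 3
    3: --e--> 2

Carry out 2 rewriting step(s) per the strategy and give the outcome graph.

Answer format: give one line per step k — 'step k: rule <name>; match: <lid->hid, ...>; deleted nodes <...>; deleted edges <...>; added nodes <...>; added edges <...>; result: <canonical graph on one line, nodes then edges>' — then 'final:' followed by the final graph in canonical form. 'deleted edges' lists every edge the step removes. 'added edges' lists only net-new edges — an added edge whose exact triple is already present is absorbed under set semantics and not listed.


step 1: rule r3; match: 0->5, 1->7; deleted nodes (none); deleted edges (7,5,e); added nodes 15, 16; added edges (none); result: nodes: 0:q, 2:q, 5:p, 6:p, 7:q, 8:q, 9:q, 11:p, 12:q, 14:q, 15:q, 16:p edges: (0,8,e); (7,14,e); (8,0,e); (8,2,e); (8,7,e); (9,5,e); (9,12,e); (11,7,e); (11,8,e); (12,0,e); (12,6,e); (12,7,e)
step 2: rule r2; match: 0->9, 1->15, 2->5; deleted nodes 5, 15; deleted edges (9,5,e); added nodes 17, 18; added edges (none); result: nodes: 0:q, 2:q, 6:p, 7:q, 8:q, 9:q, 11:p, 12:q, 14:q, 16:p, 17:q, 18:q edges: (0,8,e); (7,14,e); (8,0,e); (8,2,e); (8,7,e); (9,12,e); (11,7,e); (11,8,e); (12,0,e); (12,6,e); (12,7,e)
final:
nodes: 0:q, 2:q, 6:p, 7:q, 8:q, 9:q, 11:p, 12:q, 14:q, 16:p, 17:q, 18:q
edges: (0,8,e); (7,14,e); (8,0,e); (8,2,e); (8,7,e); (9,12,e); (11,7,e); (11,8,e); (12,0,e); (12,6,e); (12,7,e)


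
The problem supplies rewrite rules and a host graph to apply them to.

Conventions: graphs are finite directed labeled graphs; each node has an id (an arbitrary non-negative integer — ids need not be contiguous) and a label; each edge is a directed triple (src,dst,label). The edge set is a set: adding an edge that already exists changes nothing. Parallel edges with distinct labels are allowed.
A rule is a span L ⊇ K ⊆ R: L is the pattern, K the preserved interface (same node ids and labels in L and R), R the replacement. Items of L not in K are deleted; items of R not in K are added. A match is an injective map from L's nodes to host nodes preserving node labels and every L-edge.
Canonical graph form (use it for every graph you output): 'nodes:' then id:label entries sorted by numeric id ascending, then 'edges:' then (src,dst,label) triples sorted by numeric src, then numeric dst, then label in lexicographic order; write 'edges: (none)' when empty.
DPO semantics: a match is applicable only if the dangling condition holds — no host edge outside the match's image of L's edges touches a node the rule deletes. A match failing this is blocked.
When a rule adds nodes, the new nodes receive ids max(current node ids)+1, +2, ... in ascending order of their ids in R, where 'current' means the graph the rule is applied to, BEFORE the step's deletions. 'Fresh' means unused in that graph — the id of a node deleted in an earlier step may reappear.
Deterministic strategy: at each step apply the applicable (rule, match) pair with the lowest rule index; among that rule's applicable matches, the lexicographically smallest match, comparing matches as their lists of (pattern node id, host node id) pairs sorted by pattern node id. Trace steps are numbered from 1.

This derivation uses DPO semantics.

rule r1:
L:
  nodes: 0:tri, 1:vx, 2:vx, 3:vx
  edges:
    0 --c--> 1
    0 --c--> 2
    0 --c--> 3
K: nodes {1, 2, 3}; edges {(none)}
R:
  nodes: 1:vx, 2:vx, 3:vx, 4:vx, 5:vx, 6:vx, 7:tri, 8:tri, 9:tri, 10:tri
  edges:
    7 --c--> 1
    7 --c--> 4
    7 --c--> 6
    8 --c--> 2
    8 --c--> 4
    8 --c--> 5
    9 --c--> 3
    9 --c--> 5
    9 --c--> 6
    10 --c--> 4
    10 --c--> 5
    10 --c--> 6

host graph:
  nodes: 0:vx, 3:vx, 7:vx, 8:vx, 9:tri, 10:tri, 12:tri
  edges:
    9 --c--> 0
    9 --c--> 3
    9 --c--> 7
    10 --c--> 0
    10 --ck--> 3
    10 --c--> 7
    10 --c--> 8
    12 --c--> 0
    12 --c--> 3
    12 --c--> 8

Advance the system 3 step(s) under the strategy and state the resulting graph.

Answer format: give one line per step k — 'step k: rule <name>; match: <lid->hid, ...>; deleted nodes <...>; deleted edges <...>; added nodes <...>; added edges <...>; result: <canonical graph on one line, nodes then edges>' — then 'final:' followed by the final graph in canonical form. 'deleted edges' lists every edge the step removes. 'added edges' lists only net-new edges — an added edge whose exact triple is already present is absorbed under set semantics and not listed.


step 1: rule r1; match: 0->9, 1->0, 2->3, 3->7; deleted nodes 9; deleted edges (9,0,c); (9,3,c); (9,7,c); added nodes 13, 14, 15, 16, 17, 18, 19; added edges (16,0,c); (16,13,c); (16,15,c); (17,3,c); (17,13,c); (17,14,c); (18,7,c); (18,14,c); (18,15,c); (19,13,c); (19,14,c); (19,15,c); result: nodes: 0:vx, 3:vx, 7:vx, 8:vx, 10:tri, 12:tri, 13:vx, 14:vx, 15:vx, 16:tri, 17:tri, 18:tri, 19:tri edges: (10,0,c); (10,3,ck); (10,7,c); (10,8,c); (12,0,c); (12,3,c); (12,8,c); (16,0,c); (16,13,c); (16,15,c); (17,3,c); (17,13,c); (17,14,c); (18,7,c); (18,14,c); (18,15,c); (19,13,c); (19,14,c); (19,15,c)
step 2: rule r1; match: 0->12, 1->0, 2->3, 3->8; deleted nodes 12; deleted edges (12,0,c); (12,3,c); (12,8,c); added nodes 20, 21, 22, 23, 24, 25, 26; added edges (23,0,c); (23,20,c); (23,22,c); (24,3,c); (24,20,c); (24,21,c); (25,8,c); (25,21,c); (25,22,c); (26,20,c); (26,21,c); (26,22,c); result: nodes: 0:vx, 3:vx, 7:vx, 8:vx, 10:tri, 13:vx, 14:vx, 15:vx, 16:tri, 17:tri, 18:tri, 19:tri, 20:vx, 21:vx, 22:vx, 23:tri, 24:tri, 25:tri, 26:tri edges: (10,0,c); (10,3,ck); (10,7,c); (10,8,c); (16,0,c); (16,13,c); (16,15,c); (17,3,c); (17,13,c); (17,14,c); (18,7,c); (18,14,c); (18,15,c); (19,13,c); (19,14,c); (19,15,c); (23,0,c); (23,20,c); (23,22,c); (24,3,c); (24,20,c); (24,21,c); (25,8,c); (25,21,c); (25,22,c); (26,20,c); (26,21,c); (26,22,c)
step 3: rule r1; match: 0->16, 1->0, 2->13, 3->15; deleted nodes 16; deleted edges (16,0,c); (16,13,c); (16,15,c); added nodes 27, 28, 29, 30, 31, 32, 33; added edges (30,0,c); (30,27,c); (30,29,c); (31,13,c); (31,27,c); (31,28,c); (32,15,c); (32,28,c); (32,29,c); (33,27,c); (33,28,c); (33,29,c); result: nodes: 0:vx, 3:vx, 7:vx, 8:vx, 10:tri, 13:vx, 14:vx, 15:vx, 17:tri, 18:tri, 19:tri, 20:vx, 21:vx, 22:vx, 23:tri, 24:tri, 25:tri, 26:tri, 27:vx, 28:vx, 29:vx, 30:tri, 31:tri, 32:tri, 33:tri edges: (10,0,c); (10,3,ck); (10,7,c); (10,8,c); (17,3,c); (17,13,c); (17,14,c); (18,7,c); (18,14,c); (18,15,c); (19,13,c); (19,14,c); (19,15,c); (23,0,c); (23,20,c); (23,22,c); (24,3,c); (24,20,c); (24,21,c); (25,8,c); (25,21,c); (25,22,c); (26,20,c); (26,21,c); (26,22,c); (30,0,c); (30,27,c); (30,29,c); (31,13,c); (31,27,c); (31,28,c); (32,15,c); (32,28,c); (32,29,c); (33,27,c); (33,28,c); (33,29,c)
final:
nodes: 0:vx, 3:vx, 7:vx, 8:vx, 10:tri, 13:vx, 14:vx, 15:vx, 17:tri, 18:tri, 19:tri, 20:vx, 21:vx, 22:vx, 23:tri, 24:tri, 25:tri, 26:tri, 27:vx, 28:vx, 29:vx, 30:tri, 31:tri, 32:tri, 33:tri
edges: (10,0,c); (10,3,ck); (10,7,c); (10,8,c); (17,3,c); (17,13,c); (17,14,c); (18,7,c); (18,14,c); (18,15,c); (19,13,c); (19,14,c); (19,15,c); (23,0,c); (23,20,c); (23,22,c); (24,3,c); (24,20,c); (24,21,c); (25,8,c); (25,21,c); (25,22,c); (26,20,c); (26,21,c); (26,22,c); (30,0,c); (30,27,c); (30,29,c); (31,13,c); (31,27,c); (31,28,c); (32,15,c); (32,28,c); (32,29,c); (33,27,c); (33,28,c); (33,29,c)


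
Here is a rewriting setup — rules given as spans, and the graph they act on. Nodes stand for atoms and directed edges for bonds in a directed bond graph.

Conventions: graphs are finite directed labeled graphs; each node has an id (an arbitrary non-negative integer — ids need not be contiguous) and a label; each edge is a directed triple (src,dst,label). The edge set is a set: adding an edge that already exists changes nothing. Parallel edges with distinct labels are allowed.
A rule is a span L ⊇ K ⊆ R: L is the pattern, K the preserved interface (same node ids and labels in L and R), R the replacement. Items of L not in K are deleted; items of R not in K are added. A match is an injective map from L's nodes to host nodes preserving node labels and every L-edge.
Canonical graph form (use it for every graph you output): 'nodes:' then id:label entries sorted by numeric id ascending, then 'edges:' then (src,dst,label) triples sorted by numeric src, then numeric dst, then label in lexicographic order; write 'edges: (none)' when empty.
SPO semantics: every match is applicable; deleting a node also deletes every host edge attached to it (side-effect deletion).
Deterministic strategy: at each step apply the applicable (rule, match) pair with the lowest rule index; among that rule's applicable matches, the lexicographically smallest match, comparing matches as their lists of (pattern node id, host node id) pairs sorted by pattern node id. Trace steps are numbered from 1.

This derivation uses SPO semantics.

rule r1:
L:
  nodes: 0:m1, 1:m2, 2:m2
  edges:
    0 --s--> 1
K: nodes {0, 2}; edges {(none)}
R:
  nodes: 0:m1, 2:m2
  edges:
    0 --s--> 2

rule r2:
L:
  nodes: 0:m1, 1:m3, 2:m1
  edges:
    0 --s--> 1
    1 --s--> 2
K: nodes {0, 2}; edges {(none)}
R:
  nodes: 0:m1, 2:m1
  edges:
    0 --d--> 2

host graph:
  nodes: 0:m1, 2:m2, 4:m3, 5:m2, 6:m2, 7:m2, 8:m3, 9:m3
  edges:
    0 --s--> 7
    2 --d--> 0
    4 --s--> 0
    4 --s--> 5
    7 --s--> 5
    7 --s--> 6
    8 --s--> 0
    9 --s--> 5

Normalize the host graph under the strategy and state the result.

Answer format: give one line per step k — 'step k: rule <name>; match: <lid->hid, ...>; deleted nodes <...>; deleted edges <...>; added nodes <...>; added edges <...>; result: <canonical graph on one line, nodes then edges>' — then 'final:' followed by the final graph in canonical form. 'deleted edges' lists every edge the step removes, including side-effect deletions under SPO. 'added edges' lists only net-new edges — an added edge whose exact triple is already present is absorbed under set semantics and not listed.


step 1: rule r1; match: 0->0, 1->7, 2->2; deleted nodes 7; deleted edges (0,7,s); (7,5,s); (7,6,s); added nodes (none); added edges (0,2,s); result: nodes: 0:m1, 2:m2, 4:m3, 5:m2, 6:m2, 8:m3, 9:m3 edges: (0,2,s); (2,0,d); (4,0,s); (4,5,s); (8,0,s); (9,5,s)
step 2: rule r1; match: 0->0, 1->2, 2->5; deleted nodes 2; deleted edges (0,2,s); (2,0,d); added nodes (none); added edges (0,5,s); result: nodes: 0:m1, 4:m3, 5:m2, 6:m2, 8:m3, 9:m3 edges: (0,5,s); (4,0,s); (4,5,s); (8,0,s); (9,5,s)
step 3: rule r1; match: 0->0, 1->5, 2->6; deleted nodes 5; deleted edges (0,5,s); (4,5,s); (9,5,s); added nodes (none); added edges (0,6,s); result: nodes: 0:m1, 4:m3, 6:m2, 8:m3, 9:m3 edges: (0,6,s); (4,0,s); (8,0,s)
final:
nodes: 0:m1, 4:m3, 6:m2, 8:m3, 9:m3
edges: (0,6,s); (4,0,s); (8,0,s)


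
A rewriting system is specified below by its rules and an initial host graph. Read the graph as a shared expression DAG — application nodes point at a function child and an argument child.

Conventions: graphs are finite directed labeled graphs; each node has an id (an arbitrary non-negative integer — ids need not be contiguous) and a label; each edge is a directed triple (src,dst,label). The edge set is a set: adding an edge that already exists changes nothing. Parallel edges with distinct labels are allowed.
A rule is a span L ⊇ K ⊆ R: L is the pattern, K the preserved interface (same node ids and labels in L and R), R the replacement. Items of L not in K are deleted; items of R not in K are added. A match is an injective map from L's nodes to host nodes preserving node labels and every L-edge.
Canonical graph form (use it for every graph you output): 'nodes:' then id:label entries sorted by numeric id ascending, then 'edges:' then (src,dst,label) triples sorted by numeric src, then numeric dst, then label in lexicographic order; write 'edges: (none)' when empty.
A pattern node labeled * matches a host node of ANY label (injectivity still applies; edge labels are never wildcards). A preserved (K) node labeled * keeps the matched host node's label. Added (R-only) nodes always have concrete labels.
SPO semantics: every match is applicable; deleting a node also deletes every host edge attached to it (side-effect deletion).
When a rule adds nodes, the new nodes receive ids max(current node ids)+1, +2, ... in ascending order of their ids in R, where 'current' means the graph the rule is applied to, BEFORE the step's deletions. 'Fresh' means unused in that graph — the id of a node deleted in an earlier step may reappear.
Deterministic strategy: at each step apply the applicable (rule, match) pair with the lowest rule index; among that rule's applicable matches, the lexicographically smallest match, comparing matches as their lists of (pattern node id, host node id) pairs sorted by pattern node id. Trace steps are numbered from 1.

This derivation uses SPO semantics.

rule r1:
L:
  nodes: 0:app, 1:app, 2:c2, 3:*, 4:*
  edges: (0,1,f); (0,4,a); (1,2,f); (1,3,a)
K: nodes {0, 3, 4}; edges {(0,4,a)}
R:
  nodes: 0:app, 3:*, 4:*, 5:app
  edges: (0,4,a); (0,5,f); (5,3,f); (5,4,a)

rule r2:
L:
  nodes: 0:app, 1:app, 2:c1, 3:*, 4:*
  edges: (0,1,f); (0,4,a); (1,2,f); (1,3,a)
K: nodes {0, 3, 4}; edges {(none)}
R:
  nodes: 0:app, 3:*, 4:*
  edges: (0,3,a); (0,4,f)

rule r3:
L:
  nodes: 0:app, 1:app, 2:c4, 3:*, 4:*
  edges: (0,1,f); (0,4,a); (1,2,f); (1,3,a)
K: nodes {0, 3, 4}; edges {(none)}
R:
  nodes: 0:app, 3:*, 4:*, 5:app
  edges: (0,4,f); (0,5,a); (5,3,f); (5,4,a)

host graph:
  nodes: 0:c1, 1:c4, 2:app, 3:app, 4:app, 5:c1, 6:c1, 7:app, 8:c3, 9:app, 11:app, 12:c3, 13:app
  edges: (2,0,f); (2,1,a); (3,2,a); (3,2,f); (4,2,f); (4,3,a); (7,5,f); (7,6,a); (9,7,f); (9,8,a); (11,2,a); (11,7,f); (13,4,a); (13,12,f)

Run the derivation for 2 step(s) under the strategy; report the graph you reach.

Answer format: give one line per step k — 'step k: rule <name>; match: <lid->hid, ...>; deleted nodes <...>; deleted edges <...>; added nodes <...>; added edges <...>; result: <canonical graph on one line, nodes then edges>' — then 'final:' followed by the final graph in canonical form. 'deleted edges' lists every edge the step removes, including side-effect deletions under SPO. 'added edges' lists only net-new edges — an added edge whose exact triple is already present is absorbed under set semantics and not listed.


step 1: rule r2; match: 0->4, 1->2, 2->0, 3->1, 4->3; deleted nodes 0, 2; deleted edges (2,0,f); (2,1,a); (3,2,a); (3,2,f); (4,2,f); (4,3,a); (11,2,a); added nodes (none); added edges (4,1,a); (4,3,f); result: nodes: 1:c4, 3:app, 4:app, 5:c1, 6:c1, 7:app, 8:c3, 9:app, 11:app, 12:c3, 13:app edges: (4,1,a); (4,3,f); (7,5,f); (7,6,a); (9,7,f); (9,8,a); (11,7,f); (13,4,a); (13,12,f)
step 2: rule r2; match: 0->9, 1->7, 2->5, 3->6, 4->8; deleted nodes 5, 7; deleted edges (7,5,f); (7,6,a); (9,7,f); (9,8,a); (11,7,f); added nodes (none); added edges (9,6,a); (9,8,f); result: nodes: 1:c4, 3:app, 4:app, 6:c1, 8:c3, 9:app, 11:app, 12:c3, 13:app edges: (4,1,a); (4,3,f); (9,6,a); (9,8,f); (13,4,a); (13,12,f)
final:
nodes: 1:c4, 3:app, 4:app, 6:c1, 8:c3, 9:app, 11:app, 12:c3, 13:app
edges: (4,1,a); (4,3,f); (9,6,a); (9,8,f); (13,4,a); (13,12,f)
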